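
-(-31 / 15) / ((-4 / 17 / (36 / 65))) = -1581 / 325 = -4.86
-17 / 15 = -1.13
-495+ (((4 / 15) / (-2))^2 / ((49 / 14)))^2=-495.00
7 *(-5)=-35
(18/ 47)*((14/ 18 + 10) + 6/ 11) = 2242/ 517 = 4.34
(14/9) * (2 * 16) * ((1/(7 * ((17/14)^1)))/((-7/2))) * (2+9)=-2816/153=-18.41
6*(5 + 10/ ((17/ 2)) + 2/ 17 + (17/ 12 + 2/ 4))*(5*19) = 159125/ 34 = 4680.15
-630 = -630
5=5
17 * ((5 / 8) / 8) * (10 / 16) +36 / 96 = 617 / 512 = 1.21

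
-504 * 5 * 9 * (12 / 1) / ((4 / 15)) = -1020600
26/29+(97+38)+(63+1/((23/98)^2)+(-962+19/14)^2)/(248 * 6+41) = 3399834521421/4597452244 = 739.50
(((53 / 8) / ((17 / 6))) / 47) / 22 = 159 / 70312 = 0.00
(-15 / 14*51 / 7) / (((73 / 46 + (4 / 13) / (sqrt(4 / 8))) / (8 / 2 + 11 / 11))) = -1085347575 / 40811561 + 210436200*sqrt(2) / 40811561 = -19.30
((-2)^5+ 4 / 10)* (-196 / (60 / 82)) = 634844 / 75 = 8464.59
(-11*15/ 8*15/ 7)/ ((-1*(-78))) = -825/ 1456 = -0.57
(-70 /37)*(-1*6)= 420 /37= 11.35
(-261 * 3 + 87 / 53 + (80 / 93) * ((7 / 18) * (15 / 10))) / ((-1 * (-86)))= -5773264 / 635841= -9.08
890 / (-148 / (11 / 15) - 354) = -4895 / 3057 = -1.60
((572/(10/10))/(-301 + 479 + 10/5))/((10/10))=3.18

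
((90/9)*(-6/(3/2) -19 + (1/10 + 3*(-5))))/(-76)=379/76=4.99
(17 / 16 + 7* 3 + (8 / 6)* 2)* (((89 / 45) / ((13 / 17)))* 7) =12571517 / 28080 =447.70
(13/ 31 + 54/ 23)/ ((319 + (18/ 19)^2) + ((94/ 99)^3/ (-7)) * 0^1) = 712253/ 82339379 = 0.01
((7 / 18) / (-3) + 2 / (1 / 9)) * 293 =282745 / 54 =5236.02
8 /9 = 0.89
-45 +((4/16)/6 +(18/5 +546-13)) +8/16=59057/120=492.14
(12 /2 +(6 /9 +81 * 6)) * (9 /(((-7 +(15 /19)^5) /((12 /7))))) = -65874137796 /58006613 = -1135.63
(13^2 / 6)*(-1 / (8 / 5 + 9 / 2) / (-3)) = 845 / 549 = 1.54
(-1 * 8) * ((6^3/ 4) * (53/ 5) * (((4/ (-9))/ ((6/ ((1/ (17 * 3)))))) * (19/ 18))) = 16112/ 2295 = 7.02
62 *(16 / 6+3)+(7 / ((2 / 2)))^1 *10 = 1264 / 3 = 421.33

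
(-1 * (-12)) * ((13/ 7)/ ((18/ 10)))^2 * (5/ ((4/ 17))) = 271.45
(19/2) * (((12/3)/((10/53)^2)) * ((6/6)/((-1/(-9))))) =480339/50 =9606.78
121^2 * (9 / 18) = 7320.50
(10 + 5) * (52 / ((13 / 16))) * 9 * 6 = 51840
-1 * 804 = -804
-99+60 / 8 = -183 / 2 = -91.50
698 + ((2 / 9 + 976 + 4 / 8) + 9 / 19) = 572917 / 342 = 1675.20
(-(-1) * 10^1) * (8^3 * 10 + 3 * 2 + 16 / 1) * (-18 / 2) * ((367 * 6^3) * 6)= -220112976960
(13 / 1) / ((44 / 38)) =247 / 22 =11.23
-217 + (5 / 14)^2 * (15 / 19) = -807733 / 3724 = -216.90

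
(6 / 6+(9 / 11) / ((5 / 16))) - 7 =-186 / 55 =-3.38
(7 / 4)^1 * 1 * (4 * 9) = 63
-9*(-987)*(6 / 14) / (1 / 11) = 41877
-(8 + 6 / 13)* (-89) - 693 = 781 / 13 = 60.08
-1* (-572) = 572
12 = 12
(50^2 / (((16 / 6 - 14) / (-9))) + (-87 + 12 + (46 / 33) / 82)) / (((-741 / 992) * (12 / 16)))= -174350213888 / 51131223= -3409.86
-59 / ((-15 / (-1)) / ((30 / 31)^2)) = -3540 / 961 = -3.68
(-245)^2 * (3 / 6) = 60025 / 2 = 30012.50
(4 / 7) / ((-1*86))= -0.01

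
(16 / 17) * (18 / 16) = 18 / 17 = 1.06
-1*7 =-7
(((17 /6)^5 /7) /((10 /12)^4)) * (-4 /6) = -1419857 /39375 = -36.06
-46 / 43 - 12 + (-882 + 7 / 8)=-307603 / 344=-894.19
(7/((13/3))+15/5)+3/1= 99/13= 7.62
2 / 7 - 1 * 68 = -474 / 7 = -67.71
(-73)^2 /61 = 5329 /61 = 87.36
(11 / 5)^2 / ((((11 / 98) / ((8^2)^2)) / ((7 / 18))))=15454208 / 225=68685.37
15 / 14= 1.07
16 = 16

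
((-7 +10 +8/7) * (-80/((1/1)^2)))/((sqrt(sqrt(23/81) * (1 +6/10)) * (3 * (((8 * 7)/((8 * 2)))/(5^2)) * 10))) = -2900 * sqrt(10) * 23^(3/4)/1127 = -85.46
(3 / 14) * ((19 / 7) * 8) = 228 / 49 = 4.65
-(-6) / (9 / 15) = 10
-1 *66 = -66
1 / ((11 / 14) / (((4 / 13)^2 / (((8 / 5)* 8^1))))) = 35 / 3718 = 0.01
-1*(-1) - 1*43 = -42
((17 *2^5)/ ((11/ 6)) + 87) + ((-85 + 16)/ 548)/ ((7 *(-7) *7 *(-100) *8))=634716834441/ 1654083200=383.73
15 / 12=5 / 4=1.25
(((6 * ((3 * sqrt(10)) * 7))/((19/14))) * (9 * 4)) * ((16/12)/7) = 12096 * sqrt(10)/19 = 2013.21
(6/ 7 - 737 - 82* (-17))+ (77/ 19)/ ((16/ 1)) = 1400459/ 2128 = 658.11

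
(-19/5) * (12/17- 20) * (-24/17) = -149568/1445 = -103.51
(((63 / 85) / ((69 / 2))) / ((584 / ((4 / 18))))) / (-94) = -7 / 80491260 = -0.00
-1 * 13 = -13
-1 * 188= -188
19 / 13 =1.46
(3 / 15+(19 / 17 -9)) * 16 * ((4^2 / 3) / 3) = -167168 / 765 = -218.52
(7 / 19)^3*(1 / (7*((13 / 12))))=588 / 89167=0.01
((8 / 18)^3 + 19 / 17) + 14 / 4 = 116629 / 24786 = 4.71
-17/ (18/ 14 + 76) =-119/ 541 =-0.22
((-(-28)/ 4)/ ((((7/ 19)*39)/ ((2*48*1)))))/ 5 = 608/ 65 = 9.35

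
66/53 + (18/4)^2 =4557/212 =21.50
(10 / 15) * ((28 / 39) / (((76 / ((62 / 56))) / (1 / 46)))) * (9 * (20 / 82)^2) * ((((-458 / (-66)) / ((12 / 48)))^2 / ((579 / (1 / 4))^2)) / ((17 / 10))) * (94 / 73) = 38203268500 / 4326625359089654049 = 0.00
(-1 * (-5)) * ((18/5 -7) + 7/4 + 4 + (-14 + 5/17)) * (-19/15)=24453/340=71.92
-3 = -3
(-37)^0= 1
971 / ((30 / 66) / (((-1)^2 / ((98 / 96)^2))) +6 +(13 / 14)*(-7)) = -36895.09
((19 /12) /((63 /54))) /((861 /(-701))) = -13319 /12054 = -1.10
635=635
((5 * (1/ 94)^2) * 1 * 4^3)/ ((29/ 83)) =6640/ 64061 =0.10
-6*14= -84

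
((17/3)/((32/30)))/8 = 85/128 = 0.66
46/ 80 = 23/ 40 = 0.58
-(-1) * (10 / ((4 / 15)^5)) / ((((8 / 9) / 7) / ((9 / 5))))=430565625 / 4096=105118.56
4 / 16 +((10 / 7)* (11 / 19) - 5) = -2087 / 532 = -3.92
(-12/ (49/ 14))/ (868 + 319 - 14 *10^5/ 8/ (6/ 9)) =0.00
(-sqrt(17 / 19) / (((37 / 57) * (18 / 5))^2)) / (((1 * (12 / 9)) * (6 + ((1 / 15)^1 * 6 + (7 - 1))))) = -2375 * sqrt(323) / 4074144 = -0.01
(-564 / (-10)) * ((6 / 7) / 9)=188 / 35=5.37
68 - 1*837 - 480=-1249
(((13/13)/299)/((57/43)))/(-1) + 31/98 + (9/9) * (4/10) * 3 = 12641879/8351070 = 1.51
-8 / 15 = -0.53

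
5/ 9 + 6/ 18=8/ 9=0.89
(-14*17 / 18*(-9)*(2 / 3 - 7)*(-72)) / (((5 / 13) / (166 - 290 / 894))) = 17414059208 / 745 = 23374576.12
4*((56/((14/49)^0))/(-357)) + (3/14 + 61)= 43259/714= 60.59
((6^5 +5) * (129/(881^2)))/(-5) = -0.26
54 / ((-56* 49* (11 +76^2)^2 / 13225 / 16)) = -0.00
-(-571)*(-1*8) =-4568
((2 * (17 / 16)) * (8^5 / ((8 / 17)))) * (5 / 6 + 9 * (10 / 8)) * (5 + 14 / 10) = 11442858.67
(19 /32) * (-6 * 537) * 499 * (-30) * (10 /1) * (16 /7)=4582167300 /7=654595328.57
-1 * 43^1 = -43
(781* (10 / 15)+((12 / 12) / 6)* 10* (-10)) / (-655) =-504 / 655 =-0.77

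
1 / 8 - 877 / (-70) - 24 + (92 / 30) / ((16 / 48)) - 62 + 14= -14041 / 280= -50.15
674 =674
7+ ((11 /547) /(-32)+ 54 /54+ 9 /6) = 166277 /17504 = 9.50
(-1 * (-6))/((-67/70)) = -420/67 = -6.27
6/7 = 0.86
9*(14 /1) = 126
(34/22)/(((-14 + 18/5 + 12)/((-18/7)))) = -765/308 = -2.48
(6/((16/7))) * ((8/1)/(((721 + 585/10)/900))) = 37800/1559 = 24.25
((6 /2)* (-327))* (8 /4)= -1962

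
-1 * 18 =-18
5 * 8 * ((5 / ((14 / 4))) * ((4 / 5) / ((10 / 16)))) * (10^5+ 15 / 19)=7314343.46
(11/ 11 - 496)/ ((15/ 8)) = -264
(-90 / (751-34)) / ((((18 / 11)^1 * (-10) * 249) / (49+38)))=319 / 119022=0.00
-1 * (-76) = 76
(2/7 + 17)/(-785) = -121/5495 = -0.02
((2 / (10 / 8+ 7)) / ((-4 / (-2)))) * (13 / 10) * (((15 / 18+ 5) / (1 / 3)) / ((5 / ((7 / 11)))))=637 / 1815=0.35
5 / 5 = 1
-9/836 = -0.01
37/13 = 2.85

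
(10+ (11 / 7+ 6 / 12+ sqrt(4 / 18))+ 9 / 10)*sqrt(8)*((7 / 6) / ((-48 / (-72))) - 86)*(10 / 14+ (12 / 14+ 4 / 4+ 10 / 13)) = -23255696*sqrt(2) / 3185 - 102448 / 273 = -10701.33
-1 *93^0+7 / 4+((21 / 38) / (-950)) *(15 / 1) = 1338 / 1805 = 0.74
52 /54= 26 /27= 0.96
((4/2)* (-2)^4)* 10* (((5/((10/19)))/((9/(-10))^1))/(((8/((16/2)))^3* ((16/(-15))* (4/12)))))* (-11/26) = -52250/13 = -4019.23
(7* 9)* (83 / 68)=5229 / 68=76.90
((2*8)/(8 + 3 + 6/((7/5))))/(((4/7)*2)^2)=343/428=0.80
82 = 82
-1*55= -55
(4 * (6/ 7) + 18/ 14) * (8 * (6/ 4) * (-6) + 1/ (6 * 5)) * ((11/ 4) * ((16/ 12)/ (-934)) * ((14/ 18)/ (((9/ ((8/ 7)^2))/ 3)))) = 4179824/ 9267615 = 0.45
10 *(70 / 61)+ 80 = 5580 / 61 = 91.48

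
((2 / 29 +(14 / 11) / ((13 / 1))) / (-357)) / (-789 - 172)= 692 / 1422740319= 0.00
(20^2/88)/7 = 50/77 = 0.65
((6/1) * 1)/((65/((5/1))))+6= 84/13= 6.46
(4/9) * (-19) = -76/9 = -8.44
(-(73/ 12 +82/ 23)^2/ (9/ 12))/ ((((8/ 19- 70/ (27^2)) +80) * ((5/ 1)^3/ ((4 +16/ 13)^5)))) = -38892454575659136/ 803406902978875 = -48.41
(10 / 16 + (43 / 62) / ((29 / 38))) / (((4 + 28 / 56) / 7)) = 25739 / 10788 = 2.39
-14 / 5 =-2.80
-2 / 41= -0.05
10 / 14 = 5 / 7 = 0.71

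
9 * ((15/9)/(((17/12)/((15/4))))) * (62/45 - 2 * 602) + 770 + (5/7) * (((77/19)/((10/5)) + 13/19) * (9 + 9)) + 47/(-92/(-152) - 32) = -126635792631/2697373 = -46947.82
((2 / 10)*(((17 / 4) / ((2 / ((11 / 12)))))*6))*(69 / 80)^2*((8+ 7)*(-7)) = -18696447 / 102400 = -182.58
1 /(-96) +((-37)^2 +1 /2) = 131471 /96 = 1369.49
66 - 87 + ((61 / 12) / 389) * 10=-48709 / 2334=-20.87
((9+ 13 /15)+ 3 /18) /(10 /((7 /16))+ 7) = 2107 /6270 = 0.34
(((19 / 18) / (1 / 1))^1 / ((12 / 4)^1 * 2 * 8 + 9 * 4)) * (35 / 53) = 95 / 11448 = 0.01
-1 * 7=-7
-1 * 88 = -88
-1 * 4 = -4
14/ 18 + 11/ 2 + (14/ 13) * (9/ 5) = 9613/ 1170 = 8.22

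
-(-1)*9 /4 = 9 /4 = 2.25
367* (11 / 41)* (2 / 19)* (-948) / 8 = -956769 / 779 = -1228.20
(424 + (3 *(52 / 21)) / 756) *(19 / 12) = 10658335 / 15876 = 671.35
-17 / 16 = -1.06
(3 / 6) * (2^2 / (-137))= -2 / 137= -0.01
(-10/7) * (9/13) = -90/91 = -0.99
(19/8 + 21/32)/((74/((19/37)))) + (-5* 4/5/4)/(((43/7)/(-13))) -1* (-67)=260474001/3767488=69.14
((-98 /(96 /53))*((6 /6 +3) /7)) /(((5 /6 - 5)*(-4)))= -371 /200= -1.86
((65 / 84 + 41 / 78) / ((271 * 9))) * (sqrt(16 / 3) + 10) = 473 * sqrt(3) / 665847 + 2365 / 443898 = 0.01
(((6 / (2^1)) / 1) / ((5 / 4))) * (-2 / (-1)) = 24 / 5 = 4.80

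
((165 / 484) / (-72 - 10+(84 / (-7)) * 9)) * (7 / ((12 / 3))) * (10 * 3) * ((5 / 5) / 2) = -315 / 6688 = -0.05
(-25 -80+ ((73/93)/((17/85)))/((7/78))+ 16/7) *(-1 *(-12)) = -153588/217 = -707.78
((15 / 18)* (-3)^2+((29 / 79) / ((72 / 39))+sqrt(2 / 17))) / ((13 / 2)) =2* sqrt(34) / 221+14597 / 12324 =1.24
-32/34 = -16/17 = -0.94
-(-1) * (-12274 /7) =-12274 /7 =-1753.43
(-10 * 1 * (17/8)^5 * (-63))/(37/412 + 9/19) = 875277946935/18067456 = 48445.00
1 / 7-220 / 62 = -739 / 217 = -3.41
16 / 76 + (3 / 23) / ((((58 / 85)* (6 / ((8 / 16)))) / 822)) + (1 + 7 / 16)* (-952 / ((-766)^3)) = 151564607976477 / 11391888863216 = 13.30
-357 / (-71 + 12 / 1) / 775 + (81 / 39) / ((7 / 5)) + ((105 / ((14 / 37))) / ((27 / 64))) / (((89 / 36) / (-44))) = -4334850794782 / 370326775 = -11705.47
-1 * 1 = -1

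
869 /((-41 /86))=-74734 /41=-1822.78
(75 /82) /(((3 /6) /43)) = 3225 /41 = 78.66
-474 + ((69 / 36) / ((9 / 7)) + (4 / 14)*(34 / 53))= -18925157 / 40068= -472.33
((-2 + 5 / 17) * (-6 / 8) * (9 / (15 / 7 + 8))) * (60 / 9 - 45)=-210105 / 4828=-43.52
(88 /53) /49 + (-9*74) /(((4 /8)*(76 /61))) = -52751189 /49343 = -1069.07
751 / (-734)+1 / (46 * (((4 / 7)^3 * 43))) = -47409415 / 46459264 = -1.02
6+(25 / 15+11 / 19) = 470 / 57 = 8.25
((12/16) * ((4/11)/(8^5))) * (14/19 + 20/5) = 135/3424256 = 0.00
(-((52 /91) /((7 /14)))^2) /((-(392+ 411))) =64 /39347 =0.00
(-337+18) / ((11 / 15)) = -435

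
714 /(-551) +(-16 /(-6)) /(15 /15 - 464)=-1.30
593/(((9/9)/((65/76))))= 38545/76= 507.17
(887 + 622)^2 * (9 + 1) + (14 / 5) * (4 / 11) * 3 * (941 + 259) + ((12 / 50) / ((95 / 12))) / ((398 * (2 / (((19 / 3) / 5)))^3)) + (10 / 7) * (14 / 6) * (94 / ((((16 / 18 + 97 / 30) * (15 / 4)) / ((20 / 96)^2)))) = 2600941633052483299 / 114204234375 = 22774476.33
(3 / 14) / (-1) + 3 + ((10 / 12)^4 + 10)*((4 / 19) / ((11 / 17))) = 14053 / 2268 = 6.20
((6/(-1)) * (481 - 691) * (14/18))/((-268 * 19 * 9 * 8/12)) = -245/7638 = -0.03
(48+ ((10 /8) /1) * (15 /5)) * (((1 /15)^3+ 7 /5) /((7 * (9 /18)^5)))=869584 /2625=331.27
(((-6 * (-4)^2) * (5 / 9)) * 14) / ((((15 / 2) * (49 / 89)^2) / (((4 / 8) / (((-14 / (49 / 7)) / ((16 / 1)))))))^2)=-2311.53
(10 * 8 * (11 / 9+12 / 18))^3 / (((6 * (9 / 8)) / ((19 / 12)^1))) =47793664000 / 59049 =809389.90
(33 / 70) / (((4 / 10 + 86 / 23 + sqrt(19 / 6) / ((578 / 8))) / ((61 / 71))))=197213877729 / 2015319099124 - 1538747265* sqrt(114) / 28214467387736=0.10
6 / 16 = 3 / 8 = 0.38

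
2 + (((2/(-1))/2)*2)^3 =-6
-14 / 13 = -1.08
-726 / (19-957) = 363 / 469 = 0.77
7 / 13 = 0.54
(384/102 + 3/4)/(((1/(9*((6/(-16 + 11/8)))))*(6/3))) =-1842/221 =-8.33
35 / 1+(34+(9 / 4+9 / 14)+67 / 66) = 67367 / 924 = 72.91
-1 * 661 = -661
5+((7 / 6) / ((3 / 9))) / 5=57 / 10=5.70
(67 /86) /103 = 67 /8858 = 0.01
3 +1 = 4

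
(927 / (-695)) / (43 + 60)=-9 / 695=-0.01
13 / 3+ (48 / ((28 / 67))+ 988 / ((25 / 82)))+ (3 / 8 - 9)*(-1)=14147513 / 4200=3368.46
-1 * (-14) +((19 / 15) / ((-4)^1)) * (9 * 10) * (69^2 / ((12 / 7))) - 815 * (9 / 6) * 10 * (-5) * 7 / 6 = -62601 / 8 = -7825.12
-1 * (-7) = 7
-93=-93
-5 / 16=-0.31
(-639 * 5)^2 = 10208025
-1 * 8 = -8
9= 9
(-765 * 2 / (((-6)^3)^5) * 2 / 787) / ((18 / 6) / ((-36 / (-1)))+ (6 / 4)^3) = 85 / 35547399742464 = 0.00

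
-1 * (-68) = 68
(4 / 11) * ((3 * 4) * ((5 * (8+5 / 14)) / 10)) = 1404 / 77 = 18.23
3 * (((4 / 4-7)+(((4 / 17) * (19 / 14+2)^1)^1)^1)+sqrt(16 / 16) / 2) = -3363 / 238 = -14.13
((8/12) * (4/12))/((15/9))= 2/15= 0.13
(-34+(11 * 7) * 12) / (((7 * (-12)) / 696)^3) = -173649680 / 343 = -506267.29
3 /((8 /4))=1.50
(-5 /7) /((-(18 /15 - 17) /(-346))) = 8650 /553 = 15.64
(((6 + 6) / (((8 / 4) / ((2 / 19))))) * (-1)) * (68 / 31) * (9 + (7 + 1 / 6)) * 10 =-131920 / 589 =-223.97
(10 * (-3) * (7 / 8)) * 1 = -105 / 4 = -26.25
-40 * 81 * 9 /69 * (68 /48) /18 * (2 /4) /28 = -765 /1288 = -0.59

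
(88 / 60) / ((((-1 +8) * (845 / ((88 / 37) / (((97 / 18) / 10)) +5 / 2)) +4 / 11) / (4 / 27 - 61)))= -394623955 / 3784604067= -0.10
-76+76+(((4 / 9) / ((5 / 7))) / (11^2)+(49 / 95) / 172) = 28973 / 3558852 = 0.01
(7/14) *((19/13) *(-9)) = -171/26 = -6.58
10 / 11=0.91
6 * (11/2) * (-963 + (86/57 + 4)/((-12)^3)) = -521685791/16416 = -31779.11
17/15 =1.13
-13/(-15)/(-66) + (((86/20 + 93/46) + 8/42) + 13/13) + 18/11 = 1456099/159390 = 9.14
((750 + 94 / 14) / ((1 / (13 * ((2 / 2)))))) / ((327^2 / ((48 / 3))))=1101776 / 748503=1.47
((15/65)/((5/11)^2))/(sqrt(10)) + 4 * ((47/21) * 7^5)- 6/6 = 363 * sqrt(10)/3250 + 451385/3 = 150462.02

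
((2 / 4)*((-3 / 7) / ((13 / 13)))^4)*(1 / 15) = 27 / 24010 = 0.00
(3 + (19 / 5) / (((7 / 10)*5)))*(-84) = -1716 / 5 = -343.20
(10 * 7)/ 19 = 70/ 19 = 3.68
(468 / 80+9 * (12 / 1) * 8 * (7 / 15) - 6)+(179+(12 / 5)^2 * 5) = 12217 / 20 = 610.85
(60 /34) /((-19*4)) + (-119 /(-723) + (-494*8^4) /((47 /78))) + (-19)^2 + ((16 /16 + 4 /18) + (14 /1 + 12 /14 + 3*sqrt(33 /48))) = -1547828434906121 /460986246 + 3*sqrt(11) /4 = -3357643.10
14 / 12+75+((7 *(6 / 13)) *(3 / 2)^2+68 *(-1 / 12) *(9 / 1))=1265 / 39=32.44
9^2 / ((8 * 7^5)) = 81 / 134456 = 0.00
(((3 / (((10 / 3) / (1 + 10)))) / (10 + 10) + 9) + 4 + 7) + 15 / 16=8573 / 400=21.43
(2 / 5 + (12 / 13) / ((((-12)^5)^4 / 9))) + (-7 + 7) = 922942220404021788677 / 2307355551010054471680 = 0.40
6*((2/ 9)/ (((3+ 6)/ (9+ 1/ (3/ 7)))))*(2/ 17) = 16/ 81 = 0.20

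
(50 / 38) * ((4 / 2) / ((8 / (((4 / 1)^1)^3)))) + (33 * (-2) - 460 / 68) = -16703 / 323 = -51.71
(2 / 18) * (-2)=-0.22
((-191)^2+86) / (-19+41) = 36567 / 22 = 1662.14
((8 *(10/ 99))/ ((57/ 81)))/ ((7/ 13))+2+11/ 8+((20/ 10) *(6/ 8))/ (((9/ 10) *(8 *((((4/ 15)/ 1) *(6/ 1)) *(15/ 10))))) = 2357171/ 421344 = 5.59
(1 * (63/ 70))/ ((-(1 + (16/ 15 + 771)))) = -27/ 23192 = -0.00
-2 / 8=-1 / 4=-0.25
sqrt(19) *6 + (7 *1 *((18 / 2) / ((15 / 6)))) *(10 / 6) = 68.15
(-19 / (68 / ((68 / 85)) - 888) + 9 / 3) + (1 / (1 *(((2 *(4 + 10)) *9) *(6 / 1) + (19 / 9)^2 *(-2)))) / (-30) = 2956068319 / 977652500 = 3.02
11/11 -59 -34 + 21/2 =-163/2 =-81.50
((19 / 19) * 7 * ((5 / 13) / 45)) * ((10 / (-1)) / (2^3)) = -0.07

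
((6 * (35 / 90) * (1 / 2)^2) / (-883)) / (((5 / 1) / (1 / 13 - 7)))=21 / 22958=0.00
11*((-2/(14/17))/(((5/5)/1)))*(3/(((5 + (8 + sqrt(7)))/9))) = -2431/42 + 187*sqrt(7)/42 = -46.10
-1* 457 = -457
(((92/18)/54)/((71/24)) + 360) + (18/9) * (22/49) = 101709700/281799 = 360.93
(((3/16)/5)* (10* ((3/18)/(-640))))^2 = 1/104857600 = 0.00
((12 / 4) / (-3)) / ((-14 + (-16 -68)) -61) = 1 / 159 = 0.01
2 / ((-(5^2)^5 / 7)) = -14 / 9765625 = -0.00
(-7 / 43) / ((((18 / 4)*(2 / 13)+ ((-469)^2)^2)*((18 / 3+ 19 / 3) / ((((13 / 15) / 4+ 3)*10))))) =-17563 / 2001404622386324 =-0.00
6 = 6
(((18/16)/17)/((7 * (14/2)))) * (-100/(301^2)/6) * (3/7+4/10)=-435/2113177724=-0.00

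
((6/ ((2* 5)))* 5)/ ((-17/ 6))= -18/ 17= -1.06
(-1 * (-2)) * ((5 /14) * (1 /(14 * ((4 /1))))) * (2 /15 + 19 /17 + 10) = 2869 /19992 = 0.14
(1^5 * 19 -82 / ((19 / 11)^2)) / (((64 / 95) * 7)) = -15315 / 8512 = -1.80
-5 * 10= -50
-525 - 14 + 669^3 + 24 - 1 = 299417793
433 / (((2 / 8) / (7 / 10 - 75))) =-643438 / 5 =-128687.60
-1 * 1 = -1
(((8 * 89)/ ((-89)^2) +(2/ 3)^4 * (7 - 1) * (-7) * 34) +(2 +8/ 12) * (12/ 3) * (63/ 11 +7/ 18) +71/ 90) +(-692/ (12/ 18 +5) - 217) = -2494285571/ 4493610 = -555.07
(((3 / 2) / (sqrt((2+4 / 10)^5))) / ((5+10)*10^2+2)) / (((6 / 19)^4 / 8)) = 3258025*sqrt(15) / 140154624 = 0.09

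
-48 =-48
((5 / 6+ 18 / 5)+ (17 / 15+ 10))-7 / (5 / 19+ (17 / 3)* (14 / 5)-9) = 444547 / 30480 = 14.58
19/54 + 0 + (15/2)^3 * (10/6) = 151951/216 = 703.48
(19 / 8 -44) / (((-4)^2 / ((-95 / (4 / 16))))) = 31635 / 32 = 988.59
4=4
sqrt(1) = 1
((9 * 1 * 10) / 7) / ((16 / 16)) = 90 / 7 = 12.86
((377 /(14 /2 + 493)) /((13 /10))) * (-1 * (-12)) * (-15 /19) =-522 /95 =-5.49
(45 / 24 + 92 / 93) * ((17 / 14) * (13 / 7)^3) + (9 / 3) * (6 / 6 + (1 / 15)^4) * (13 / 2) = 839584750199 / 20096370000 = 41.78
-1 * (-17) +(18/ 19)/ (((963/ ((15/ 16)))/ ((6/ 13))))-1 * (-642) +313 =102755997/ 105716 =972.00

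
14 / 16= 7 / 8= 0.88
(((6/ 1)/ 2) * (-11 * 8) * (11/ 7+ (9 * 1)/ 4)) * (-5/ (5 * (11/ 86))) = 7887.43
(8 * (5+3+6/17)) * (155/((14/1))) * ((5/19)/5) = 88040/2261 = 38.94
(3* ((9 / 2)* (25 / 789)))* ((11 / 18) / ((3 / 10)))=0.87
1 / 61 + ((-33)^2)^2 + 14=72342036 / 61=1185935.02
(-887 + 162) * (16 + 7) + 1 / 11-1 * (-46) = -182918 / 11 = -16628.91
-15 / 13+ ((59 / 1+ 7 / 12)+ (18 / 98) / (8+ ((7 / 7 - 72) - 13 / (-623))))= 312916003 / 5355714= 58.43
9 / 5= 1.80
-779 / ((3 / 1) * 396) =-0.66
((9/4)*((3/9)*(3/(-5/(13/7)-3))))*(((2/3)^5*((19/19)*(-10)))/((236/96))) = 4160/19647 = 0.21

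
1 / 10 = 0.10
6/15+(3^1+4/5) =21/5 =4.20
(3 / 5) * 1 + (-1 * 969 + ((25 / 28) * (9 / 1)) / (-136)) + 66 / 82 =-755389581 / 780640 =-967.65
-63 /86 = -0.73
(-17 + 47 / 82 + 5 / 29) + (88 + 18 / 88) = 3764143 / 52316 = 71.95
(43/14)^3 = 28.97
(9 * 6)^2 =2916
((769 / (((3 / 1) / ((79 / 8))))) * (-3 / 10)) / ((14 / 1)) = -60751 / 1120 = -54.24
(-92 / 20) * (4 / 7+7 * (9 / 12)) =-26.78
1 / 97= 0.01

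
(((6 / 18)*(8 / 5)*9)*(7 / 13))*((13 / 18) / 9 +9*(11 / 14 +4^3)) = 2645176 / 1755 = 1507.22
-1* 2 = -2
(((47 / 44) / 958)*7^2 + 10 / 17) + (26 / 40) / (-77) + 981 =24619823407 / 25080440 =981.63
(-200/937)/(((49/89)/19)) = -338200/45913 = -7.37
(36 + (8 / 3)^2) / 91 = 388 / 819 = 0.47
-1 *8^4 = -4096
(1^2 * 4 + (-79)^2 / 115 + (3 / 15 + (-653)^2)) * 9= 441393831 / 115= 3838207.23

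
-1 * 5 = -5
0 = 0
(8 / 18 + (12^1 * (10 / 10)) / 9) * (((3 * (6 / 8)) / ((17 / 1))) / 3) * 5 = 20 / 51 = 0.39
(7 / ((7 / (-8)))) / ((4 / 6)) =-12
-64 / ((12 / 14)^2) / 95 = -784 / 855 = -0.92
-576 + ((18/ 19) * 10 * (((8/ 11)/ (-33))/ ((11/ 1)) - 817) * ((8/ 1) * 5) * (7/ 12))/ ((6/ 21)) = -15999782564/ 25289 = -632677.55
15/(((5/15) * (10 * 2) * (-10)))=-0.22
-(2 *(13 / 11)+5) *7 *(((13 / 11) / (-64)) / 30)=2457 / 77440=0.03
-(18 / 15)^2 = -36 / 25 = -1.44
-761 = -761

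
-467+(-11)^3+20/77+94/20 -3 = -1382951/770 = -1796.04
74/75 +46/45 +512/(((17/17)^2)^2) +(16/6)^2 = 13028/25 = 521.12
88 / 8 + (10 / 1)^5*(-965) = -96499989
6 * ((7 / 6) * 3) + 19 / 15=22.27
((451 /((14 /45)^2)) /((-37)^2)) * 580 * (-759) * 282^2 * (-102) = 815285532988971000 /67081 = 12153747454405.44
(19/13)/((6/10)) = 95/39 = 2.44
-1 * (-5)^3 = 125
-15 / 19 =-0.79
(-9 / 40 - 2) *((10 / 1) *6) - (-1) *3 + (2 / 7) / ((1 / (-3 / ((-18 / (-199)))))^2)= 11579 / 63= 183.79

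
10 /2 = 5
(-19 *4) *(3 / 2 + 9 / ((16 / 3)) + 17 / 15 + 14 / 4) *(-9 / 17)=106989 / 340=314.67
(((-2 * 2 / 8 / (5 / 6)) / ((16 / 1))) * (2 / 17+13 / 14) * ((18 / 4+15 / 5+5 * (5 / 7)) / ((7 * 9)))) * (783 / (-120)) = 671553 / 14927360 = 0.04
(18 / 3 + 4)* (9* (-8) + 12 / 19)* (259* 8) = -28096320 / 19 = -1478753.68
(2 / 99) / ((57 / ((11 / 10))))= 1 / 2565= 0.00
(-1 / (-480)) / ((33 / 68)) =17 / 3960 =0.00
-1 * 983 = -983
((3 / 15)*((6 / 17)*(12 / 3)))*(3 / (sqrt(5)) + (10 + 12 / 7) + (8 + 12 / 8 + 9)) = 72*sqrt(5) / 425 + 5076 / 595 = 8.91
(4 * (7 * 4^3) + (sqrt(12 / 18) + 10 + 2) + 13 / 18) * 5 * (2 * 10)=100 * sqrt(6) / 3 + 1624250 / 9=180553.87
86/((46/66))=2838/23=123.39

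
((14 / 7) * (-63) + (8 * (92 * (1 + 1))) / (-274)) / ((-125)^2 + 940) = -17998 / 2269405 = -0.01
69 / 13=5.31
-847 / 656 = -1.29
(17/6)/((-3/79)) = -1343/18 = -74.61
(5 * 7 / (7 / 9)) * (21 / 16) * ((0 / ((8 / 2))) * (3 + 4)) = 0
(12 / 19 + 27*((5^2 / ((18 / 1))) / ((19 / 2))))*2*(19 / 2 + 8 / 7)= 12963 / 133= 97.47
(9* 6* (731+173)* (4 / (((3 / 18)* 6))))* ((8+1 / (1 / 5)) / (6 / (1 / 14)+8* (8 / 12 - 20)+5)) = -7615296 / 197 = -38656.32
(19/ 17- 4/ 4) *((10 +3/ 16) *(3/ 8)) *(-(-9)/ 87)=1467/ 31552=0.05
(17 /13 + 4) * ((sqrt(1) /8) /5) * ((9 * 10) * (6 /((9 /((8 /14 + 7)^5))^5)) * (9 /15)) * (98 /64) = 294187744123041947196884199128395913277595939 /27666519311140996712811840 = 10633348590567944898.77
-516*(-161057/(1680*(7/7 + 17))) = 6925451/2520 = 2748.19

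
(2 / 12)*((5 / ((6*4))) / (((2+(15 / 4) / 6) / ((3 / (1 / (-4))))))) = -10 / 63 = -0.16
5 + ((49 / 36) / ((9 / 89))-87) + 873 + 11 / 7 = 806.03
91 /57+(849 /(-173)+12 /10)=-104084 /49305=-2.11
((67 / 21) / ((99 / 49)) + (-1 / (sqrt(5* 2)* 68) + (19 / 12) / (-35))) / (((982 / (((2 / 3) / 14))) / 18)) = 63779 / 47636820- 3* sqrt(10) / 2337160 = 0.00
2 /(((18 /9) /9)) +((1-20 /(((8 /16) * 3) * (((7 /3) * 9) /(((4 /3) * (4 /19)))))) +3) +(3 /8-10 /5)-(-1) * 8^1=551485 /28728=19.20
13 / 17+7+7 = 14.76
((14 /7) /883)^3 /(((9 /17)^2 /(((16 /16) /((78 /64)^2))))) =2367488 /84819624143787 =0.00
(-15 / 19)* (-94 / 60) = 47 / 38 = 1.24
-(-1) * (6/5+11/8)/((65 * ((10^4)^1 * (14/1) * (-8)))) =-0.00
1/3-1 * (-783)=2350/3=783.33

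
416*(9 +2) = 4576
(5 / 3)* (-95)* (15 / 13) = -182.69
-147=-147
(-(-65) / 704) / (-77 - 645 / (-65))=-845 / 613888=-0.00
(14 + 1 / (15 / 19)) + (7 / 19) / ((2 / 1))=8807 / 570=15.45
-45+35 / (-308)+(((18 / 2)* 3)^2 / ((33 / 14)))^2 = 46272581 / 484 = 95604.51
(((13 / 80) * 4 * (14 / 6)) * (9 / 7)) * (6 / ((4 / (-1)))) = -2.92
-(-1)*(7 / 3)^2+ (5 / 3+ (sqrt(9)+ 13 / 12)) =403 / 36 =11.19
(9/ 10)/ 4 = 9/ 40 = 0.22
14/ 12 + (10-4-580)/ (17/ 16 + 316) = -2177/ 3382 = -0.64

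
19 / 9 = 2.11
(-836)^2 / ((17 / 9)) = 6290064 / 17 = 370003.76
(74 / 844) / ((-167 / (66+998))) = -19684 / 35237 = -0.56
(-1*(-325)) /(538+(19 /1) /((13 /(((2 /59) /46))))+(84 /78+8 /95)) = 544665875 /903579253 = 0.60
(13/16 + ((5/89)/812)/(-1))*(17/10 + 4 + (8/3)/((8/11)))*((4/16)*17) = 1121883227/34688640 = 32.34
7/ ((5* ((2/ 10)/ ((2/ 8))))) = 7/ 4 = 1.75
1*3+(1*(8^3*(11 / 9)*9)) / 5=5647 / 5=1129.40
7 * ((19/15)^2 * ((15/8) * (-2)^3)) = -2527/15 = -168.47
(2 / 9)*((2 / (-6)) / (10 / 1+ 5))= -2 / 405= -0.00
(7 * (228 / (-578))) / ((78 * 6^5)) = -133 / 29214432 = -0.00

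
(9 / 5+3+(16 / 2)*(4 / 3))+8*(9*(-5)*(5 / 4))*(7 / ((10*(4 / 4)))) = -4493 / 15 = -299.53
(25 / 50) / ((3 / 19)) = 19 / 6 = 3.17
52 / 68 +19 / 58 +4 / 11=15791 / 10846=1.46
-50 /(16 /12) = -75 /2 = -37.50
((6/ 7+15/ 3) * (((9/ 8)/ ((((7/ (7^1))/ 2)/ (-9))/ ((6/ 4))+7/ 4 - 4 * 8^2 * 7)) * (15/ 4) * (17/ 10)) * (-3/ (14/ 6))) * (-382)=-873446247/ 75793592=-11.52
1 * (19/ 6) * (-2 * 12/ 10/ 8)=-19/ 20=-0.95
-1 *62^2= -3844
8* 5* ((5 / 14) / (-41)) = -100 / 287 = -0.35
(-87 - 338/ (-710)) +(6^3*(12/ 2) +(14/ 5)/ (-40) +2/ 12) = 25763899/ 21300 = 1209.57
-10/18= -5/9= -0.56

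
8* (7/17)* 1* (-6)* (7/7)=-336/17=-19.76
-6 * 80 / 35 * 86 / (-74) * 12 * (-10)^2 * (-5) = -24768000 / 259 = -95629.34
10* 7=70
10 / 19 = 0.53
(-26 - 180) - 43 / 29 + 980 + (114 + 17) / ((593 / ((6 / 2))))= 13296376 / 17197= 773.18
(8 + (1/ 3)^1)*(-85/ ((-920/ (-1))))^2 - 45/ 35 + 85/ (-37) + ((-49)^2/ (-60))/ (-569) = -257568578929/ 74840888640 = -3.44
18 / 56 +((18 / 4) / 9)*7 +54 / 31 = 4829 / 868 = 5.56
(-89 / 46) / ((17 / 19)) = -1691 / 782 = -2.16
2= 2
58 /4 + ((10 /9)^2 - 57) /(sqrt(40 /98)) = 29 /2 - 31619 * sqrt(5) /810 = -72.79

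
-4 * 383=-1532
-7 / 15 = -0.47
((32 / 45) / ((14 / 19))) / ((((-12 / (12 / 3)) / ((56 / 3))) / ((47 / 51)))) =-114304 / 20655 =-5.53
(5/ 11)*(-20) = -100/ 11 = -9.09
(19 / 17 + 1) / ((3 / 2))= 24 / 17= 1.41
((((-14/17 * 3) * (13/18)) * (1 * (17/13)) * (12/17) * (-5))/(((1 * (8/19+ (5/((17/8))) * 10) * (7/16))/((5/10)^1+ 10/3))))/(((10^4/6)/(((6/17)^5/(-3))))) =-566352/171625214875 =-0.00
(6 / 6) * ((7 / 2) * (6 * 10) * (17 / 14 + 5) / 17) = 1305 / 17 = 76.76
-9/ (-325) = 0.03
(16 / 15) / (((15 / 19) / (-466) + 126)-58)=141664 / 9030855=0.02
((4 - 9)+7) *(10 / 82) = 10 / 41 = 0.24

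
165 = 165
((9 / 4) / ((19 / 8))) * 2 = 36 / 19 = 1.89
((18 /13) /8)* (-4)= -9 /13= -0.69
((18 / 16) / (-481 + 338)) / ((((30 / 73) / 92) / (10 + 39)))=-246813 / 2860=-86.30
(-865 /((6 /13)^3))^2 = 3611539164025 /46656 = 77407818.16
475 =475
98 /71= 1.38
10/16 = 0.62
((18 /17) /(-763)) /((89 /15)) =-0.00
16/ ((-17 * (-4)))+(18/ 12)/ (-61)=437/ 2074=0.21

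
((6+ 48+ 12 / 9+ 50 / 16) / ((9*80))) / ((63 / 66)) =0.09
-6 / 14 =-3 / 7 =-0.43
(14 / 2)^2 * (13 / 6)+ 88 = 1165 / 6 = 194.17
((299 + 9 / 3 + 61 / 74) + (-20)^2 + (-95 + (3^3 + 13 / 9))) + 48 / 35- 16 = 14490433 / 23310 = 621.64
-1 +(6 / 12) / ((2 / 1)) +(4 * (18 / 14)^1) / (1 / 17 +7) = -3 / 140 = -0.02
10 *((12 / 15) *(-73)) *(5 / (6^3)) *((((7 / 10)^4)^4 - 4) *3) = 972524665356139709 / 6000000000000000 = 162.09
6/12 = 1/2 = 0.50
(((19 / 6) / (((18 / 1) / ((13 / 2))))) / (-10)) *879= -72371 / 720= -100.52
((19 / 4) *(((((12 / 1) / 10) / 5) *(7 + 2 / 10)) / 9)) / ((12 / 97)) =1843 / 250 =7.37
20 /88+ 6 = 137 /22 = 6.23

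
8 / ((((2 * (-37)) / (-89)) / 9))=3204 / 37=86.59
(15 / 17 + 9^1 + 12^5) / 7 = 4230312 / 119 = 35548.84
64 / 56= 8 / 7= 1.14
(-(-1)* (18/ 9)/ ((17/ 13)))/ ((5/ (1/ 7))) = 26/ 595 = 0.04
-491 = -491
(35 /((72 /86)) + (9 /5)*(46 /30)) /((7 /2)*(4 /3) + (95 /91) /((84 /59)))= 25549433 /3095775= 8.25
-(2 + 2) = -4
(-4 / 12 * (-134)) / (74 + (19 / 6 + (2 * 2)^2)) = 268 / 559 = 0.48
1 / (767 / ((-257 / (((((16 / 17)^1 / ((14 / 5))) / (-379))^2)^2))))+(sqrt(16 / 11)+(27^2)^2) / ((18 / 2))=-1063353736377125303057 / 1963520000+4 * sqrt(11) / 99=-541554828255.82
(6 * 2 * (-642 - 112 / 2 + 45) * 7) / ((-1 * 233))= 54852 / 233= 235.42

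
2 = 2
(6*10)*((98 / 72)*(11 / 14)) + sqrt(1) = 391 / 6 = 65.17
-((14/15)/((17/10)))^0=-1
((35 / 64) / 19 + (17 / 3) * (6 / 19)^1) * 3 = 6633 / 1216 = 5.45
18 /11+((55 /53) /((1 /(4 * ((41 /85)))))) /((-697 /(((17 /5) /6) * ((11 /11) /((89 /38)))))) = 1.64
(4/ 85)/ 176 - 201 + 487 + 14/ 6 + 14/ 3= 1095821/ 3740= 293.00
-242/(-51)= 242/51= 4.75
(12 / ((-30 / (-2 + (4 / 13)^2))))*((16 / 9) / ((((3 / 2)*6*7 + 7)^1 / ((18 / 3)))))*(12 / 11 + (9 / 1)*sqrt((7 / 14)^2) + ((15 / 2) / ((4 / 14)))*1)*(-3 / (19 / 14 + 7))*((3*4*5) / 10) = -4811968 / 604175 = -7.96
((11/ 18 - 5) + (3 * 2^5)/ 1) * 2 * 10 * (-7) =-115430/ 9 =-12825.56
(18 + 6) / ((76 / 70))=420 / 19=22.11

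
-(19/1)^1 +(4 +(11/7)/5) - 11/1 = -899/35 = -25.69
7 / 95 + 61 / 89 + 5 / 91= 626313 / 769405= 0.81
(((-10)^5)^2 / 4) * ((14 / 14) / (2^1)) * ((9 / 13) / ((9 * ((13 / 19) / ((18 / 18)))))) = 23750000000 / 169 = 140532544.38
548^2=300304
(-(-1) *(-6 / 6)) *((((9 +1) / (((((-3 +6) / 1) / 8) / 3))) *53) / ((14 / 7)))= -2120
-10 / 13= -0.77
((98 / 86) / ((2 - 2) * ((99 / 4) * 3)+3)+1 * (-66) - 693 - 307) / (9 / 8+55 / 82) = -2373080 / 3999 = -593.42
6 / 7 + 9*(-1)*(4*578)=-145650 / 7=-20807.14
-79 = -79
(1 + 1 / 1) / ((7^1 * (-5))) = -2 / 35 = -0.06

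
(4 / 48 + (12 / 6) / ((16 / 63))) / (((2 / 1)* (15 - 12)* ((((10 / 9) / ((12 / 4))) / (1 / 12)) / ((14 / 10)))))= 1337 / 3200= 0.42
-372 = -372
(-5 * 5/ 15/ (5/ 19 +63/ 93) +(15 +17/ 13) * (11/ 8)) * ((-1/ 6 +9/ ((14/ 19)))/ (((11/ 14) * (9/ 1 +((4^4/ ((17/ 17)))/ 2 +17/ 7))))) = 17959067/ 7907796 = 2.27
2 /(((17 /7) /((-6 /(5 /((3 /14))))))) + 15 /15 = 67 /85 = 0.79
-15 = -15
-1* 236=-236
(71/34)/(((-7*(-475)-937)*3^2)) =71/730728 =0.00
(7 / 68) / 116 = 7 / 7888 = 0.00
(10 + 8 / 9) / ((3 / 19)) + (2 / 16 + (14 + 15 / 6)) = 18487 / 216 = 85.59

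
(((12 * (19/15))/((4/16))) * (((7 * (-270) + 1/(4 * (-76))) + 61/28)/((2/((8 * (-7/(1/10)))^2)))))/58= -8998731840/29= -310301097.93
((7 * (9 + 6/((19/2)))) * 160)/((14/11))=161040/19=8475.79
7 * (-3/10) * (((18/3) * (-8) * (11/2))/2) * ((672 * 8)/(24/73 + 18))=90655488/1115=81305.37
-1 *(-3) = 3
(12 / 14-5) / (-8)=29 / 56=0.52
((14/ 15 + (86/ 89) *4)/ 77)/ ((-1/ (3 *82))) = -525292/ 34265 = -15.33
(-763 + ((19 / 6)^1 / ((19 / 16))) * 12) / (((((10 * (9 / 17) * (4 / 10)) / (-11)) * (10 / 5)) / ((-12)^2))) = 273394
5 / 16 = 0.31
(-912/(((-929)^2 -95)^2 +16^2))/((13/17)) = -3876/2420196347309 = -0.00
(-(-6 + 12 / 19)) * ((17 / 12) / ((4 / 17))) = 4913 / 152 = 32.32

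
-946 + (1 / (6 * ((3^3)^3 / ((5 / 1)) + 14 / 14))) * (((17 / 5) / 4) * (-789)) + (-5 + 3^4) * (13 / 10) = -667209299 / 787520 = -847.23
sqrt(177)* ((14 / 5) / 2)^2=49* sqrt(177) / 25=26.08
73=73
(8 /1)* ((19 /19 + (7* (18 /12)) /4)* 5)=145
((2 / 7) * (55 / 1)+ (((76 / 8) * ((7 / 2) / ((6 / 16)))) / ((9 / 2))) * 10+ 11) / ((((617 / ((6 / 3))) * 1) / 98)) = 1184092 / 16659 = 71.08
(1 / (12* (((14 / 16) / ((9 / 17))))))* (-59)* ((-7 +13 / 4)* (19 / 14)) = 50445 / 3332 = 15.14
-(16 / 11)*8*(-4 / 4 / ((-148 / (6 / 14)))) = -96 / 2849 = -0.03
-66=-66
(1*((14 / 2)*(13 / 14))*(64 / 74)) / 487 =208 / 18019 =0.01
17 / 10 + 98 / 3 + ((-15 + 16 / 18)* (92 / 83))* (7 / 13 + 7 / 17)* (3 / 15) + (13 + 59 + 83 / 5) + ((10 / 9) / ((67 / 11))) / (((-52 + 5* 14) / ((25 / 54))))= 1612652967553 / 13438907235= 120.00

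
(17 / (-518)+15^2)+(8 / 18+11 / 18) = 526859 / 2331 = 226.02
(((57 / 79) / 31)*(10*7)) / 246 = 665 / 100409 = 0.01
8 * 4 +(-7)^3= -311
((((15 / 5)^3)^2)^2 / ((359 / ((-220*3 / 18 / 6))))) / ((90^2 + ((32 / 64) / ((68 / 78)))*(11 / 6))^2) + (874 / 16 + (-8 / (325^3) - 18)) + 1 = 4502669111215270784545551 / 119672707924365178375000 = 37.62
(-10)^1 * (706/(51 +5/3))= -10590/79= -134.05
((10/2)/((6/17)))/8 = 85/48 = 1.77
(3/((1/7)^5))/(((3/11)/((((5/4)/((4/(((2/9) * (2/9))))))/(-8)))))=-924385/2592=-356.63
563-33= 530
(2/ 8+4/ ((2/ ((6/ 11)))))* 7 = 413/ 44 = 9.39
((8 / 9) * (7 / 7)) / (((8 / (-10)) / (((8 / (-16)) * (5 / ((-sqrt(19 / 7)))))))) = -25 * sqrt(133) / 171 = -1.69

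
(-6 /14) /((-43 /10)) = 30 /301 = 0.10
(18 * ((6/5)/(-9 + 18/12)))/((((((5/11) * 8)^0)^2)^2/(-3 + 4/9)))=184/25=7.36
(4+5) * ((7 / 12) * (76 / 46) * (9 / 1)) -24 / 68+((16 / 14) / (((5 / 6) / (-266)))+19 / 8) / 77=12559859 / 172040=73.01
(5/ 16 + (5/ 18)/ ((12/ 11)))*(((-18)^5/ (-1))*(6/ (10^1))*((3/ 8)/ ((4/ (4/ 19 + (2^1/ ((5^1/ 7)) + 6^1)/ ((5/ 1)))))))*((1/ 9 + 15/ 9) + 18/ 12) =739746189/ 1900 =389340.10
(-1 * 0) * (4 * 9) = 0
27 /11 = 2.45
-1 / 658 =-0.00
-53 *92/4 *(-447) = 544893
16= 16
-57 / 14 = -4.07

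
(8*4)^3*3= 98304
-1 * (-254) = 254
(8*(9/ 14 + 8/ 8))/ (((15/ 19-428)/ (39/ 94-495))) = 40633134/ 2670493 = 15.22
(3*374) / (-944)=-561 / 472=-1.19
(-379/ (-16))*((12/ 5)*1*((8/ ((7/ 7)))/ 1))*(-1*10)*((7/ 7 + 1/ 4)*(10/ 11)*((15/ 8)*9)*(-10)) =19186875/ 22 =872130.68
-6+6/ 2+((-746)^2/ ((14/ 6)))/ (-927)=-563005/ 2163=-260.29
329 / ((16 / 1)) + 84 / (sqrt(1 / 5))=329 / 16 + 84 * sqrt(5)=208.39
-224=-224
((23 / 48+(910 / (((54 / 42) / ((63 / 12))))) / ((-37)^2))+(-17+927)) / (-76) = -20002589 / 1664704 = -12.02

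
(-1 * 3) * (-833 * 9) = 22491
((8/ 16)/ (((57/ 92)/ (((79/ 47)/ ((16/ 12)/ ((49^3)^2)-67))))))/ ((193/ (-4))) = 201196950753736/ 479491933568145553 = 0.00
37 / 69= 0.54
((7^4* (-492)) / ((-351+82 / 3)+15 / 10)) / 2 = 3543876 / 1933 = 1833.36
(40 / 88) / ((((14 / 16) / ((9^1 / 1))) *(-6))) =-60 / 77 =-0.78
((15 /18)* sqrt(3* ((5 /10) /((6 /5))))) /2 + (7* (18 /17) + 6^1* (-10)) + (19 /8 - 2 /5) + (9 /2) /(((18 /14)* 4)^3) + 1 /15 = -8903305 /176256 + 5* sqrt(5) /24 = -50.05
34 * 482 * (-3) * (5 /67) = -245820 /67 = -3668.96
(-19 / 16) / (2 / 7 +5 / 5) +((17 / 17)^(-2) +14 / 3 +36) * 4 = 23867 / 144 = 165.74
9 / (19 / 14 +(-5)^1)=-42 / 17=-2.47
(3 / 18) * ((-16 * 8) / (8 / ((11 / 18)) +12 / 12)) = -704 / 465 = -1.51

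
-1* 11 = -11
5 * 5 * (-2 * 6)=-300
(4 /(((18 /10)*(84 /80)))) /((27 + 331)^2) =100 /6055749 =0.00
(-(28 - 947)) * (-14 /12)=-6433 /6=-1072.17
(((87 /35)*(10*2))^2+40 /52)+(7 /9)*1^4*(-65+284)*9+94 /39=4007.69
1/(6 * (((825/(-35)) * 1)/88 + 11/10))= 0.20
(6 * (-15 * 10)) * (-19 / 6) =2850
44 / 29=1.52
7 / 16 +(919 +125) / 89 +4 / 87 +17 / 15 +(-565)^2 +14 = 65919224639 / 206480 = 319252.35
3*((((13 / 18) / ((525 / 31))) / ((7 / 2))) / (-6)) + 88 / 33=175997 / 66150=2.66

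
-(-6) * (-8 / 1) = -48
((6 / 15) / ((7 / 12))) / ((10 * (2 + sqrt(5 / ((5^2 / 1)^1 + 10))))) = 8 / 225-4 * sqrt(7) / 1575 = 0.03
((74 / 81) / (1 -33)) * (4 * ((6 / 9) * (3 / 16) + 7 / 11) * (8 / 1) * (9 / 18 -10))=47101 / 7128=6.61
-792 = -792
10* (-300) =-3000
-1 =-1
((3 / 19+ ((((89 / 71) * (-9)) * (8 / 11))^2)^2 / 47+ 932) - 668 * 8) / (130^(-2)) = -24230652767599331251900 / 332242812418253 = -72930555.19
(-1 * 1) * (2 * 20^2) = -800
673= 673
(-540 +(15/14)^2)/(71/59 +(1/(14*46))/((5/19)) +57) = -716597775/77410207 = -9.26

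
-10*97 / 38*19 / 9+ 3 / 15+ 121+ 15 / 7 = 21878 / 315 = 69.45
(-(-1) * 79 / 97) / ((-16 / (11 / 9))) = -869 / 13968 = -0.06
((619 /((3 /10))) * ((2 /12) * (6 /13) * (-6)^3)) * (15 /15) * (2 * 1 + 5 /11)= -12033360 /143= -84149.37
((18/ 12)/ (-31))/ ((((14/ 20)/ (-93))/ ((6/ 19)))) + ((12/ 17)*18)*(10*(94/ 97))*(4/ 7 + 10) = 285919470/ 219317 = 1303.68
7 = 7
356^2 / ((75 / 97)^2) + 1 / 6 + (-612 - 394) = 2373602423 / 11250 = 210986.88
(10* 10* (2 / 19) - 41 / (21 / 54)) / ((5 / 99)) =-1249578 / 665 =-1879.06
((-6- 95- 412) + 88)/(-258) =425/258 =1.65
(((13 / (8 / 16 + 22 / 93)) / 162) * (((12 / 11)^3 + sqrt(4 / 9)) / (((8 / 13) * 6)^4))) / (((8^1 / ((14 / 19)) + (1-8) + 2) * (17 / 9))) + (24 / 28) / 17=1073759470438505 / 21252347280654336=0.05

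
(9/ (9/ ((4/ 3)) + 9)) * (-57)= -228/ 7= -32.57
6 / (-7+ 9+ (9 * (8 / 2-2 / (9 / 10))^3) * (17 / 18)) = 2187 / 18137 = 0.12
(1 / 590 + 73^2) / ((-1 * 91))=-3144111 / 53690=-58.56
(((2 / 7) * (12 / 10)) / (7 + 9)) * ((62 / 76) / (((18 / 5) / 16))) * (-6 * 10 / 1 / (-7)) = 620 / 931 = 0.67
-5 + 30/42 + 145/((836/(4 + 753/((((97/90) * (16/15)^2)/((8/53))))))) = 6009465755/481362112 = 12.48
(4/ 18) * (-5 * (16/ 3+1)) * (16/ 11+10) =-2660/ 33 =-80.61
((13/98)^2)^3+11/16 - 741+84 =-656.31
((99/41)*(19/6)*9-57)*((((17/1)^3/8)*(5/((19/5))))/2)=6264075/1312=4774.45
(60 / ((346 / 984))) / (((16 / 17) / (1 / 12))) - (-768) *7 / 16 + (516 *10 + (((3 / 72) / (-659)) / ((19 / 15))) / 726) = 69334705993139 / 12580900464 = 5511.11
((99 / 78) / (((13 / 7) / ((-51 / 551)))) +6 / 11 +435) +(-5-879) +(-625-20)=-2240200255 / 2048618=-1093.52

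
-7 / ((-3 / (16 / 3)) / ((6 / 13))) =5.74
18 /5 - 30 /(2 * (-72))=457 /120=3.81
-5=-5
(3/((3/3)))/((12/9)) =9/4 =2.25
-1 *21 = -21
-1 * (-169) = 169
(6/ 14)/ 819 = 1/ 1911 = 0.00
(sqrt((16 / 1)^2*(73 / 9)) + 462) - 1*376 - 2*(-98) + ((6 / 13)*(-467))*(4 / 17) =16*sqrt(73) / 3 + 51114 / 221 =276.85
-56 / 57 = -0.98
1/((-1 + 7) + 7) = 1/13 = 0.08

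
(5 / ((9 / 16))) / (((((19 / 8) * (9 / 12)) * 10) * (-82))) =-128 / 21033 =-0.01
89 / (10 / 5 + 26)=89 / 28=3.18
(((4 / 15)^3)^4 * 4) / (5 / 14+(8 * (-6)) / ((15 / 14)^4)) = -939524096 / 65513704510546875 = -0.00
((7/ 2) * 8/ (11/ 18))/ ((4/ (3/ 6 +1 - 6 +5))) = 63/ 11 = 5.73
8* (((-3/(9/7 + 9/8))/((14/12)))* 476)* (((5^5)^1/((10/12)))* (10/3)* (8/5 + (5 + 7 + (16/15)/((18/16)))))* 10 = -7386579753.09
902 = 902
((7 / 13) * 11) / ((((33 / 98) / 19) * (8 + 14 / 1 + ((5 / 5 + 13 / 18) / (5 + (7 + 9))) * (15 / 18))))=9853704 / 650663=15.14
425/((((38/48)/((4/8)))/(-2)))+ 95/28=-283795/532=-533.45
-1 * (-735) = 735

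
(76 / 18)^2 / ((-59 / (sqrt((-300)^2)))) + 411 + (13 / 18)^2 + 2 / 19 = 116581325 / 363204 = 320.98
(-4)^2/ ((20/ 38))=152/ 5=30.40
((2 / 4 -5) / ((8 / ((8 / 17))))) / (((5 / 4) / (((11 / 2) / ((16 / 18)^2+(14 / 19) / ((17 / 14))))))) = -152361 / 182740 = -0.83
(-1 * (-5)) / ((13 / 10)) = 50 / 13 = 3.85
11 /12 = 0.92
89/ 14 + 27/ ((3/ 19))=177.36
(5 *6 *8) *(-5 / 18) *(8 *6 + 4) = -10400 / 3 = -3466.67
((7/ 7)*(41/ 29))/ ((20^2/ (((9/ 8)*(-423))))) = -156087/ 92800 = -1.68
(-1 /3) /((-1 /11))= 3.67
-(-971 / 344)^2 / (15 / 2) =-942841 / 887520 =-1.06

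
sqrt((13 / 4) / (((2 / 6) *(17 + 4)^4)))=sqrt(39) / 882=0.01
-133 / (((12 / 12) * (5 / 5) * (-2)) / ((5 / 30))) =133 / 12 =11.08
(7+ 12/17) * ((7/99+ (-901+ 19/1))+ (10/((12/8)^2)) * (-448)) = -37260461/1683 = -22139.31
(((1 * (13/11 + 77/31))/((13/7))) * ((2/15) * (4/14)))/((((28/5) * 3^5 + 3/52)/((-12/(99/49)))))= -3920000/11944710657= -0.00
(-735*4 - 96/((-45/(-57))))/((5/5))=-15308/5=-3061.60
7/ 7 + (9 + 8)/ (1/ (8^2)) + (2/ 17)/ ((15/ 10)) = 55543/ 51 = 1089.08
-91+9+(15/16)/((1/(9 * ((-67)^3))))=-40604317/16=-2537769.81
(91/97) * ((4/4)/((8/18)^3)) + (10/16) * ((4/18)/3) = 1798913/167616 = 10.73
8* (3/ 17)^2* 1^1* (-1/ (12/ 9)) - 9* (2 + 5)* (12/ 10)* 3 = -327996/ 1445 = -226.99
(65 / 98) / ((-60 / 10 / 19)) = -1235 / 588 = -2.10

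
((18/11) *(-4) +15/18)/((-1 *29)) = 13/66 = 0.20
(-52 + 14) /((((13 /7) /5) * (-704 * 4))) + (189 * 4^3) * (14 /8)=387459737 /18304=21168.04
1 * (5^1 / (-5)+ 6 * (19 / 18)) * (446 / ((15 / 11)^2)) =1279.19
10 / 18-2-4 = -49 / 9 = -5.44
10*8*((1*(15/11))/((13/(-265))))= -318000/143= -2223.78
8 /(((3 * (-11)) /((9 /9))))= -8 /33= -0.24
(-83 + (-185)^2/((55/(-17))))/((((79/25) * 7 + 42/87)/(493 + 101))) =-655919100/2341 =-280187.57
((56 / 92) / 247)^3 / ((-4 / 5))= -0.00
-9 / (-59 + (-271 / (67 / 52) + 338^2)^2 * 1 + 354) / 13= -40401 / 758855669907283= -0.00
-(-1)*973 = 973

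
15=15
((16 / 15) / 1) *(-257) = -4112 / 15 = -274.13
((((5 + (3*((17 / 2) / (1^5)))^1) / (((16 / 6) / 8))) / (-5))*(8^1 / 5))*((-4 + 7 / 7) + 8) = -732 / 5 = -146.40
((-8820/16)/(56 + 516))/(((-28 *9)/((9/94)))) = 0.00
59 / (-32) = -59 / 32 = -1.84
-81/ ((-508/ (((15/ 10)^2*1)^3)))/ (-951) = -19683/ 10306304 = -0.00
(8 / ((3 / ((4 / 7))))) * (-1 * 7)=-10.67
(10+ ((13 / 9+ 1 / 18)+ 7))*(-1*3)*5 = -555 / 2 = -277.50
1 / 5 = 0.20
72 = 72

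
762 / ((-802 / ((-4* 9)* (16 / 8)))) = 27432 / 401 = 68.41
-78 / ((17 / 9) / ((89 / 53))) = -62478 / 901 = -69.34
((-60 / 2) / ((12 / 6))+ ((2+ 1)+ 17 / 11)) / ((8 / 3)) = -345 / 88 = -3.92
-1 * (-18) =18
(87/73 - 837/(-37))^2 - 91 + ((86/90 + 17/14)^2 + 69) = 1591930919707489/2895544656900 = 549.79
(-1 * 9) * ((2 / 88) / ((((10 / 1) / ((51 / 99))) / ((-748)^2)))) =-5895.60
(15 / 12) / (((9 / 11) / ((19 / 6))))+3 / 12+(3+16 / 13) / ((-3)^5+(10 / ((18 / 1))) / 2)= 62206063 / 12268152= 5.07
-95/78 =-1.22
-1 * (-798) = 798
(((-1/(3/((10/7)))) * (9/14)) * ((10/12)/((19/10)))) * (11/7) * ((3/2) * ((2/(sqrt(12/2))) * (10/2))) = -6875 * sqrt(6)/13034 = -1.29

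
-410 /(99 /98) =-405.86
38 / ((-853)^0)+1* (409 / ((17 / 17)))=447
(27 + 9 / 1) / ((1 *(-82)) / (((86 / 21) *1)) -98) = -1548 / 5075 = -0.31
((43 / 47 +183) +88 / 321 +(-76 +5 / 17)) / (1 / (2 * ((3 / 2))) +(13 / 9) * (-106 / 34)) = -83470953 / 3208502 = -26.02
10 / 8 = 5 / 4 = 1.25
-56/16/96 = -7/192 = -0.04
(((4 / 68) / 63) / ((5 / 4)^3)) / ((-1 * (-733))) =64 / 98130375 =0.00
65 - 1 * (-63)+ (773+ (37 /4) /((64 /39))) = 232099 /256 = 906.64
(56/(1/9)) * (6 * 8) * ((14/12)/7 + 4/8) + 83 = 16211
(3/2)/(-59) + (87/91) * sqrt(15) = -3/118 + 87 * sqrt(15)/91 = 3.68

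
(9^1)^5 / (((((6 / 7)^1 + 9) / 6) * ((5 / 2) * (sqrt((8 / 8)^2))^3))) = 1653372 / 115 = 14377.15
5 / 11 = 0.45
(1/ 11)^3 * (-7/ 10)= -7/ 13310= -0.00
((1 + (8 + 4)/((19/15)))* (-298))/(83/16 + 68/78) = -185952/361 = -515.10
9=9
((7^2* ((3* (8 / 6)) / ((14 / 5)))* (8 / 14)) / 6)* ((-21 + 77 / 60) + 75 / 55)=-12113 / 99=-122.35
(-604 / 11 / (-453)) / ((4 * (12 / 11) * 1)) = 1 / 36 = 0.03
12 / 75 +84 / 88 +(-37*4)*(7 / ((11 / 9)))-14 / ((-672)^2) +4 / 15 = -7506621971 / 8870400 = -846.26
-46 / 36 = -23 / 18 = -1.28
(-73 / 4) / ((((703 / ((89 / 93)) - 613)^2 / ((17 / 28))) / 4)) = -9829961 / 3279239152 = -0.00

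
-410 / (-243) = 410 / 243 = 1.69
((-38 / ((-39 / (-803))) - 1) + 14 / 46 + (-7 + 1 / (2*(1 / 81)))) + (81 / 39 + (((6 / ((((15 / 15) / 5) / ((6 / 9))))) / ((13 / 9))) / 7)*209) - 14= -4371721 / 12558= -348.12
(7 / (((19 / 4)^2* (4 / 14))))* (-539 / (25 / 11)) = -2324168 / 9025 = -257.53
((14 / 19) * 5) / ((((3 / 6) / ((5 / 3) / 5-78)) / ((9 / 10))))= -9786 / 19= -515.05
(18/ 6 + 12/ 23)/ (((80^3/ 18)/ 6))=2187/ 2944000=0.00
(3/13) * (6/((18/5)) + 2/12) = 11/26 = 0.42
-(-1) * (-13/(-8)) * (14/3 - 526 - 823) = -52429/24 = -2184.54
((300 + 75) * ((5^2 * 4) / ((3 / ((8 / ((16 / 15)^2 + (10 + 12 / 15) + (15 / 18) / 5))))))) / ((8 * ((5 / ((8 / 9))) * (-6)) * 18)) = -250000 / 147069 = -1.70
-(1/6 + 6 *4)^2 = -21025/36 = -584.03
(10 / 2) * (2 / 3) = 10 / 3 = 3.33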